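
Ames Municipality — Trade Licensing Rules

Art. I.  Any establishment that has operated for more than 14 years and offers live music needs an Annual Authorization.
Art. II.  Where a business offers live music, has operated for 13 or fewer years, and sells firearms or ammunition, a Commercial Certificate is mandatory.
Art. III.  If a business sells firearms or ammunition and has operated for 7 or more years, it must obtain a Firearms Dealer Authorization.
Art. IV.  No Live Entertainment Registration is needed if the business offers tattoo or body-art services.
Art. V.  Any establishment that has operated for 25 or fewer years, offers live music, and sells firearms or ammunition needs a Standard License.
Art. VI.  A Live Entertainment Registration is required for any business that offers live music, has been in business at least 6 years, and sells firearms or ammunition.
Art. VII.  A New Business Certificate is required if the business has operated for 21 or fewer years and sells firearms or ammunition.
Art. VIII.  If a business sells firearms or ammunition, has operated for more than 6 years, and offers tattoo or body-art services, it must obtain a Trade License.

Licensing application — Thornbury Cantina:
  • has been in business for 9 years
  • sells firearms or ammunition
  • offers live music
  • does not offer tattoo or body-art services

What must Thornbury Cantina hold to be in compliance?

Commercial Certificate, Firearms Dealer Authorization, Live Entertainment Registration, New Business Certificate, Standard License

Art. I. years in business 9 ≤ 14; offers live music → Annual Authorization not required.
Art. II. offers live music; years in business 9 ≤ 13; sells firearms or ammunition → Commercial Certificate required.
Art. III. sells firearms or ammunition; years in business 9 ≥ 7 → Firearms Dealer Authorization required.
Art. IV. does not offer tattoo or body-art services → Live Entertainment Registration exemption does not apply.
Art. V. years in business 9 ≤ 25; offers live music; sells firearms or ammunition → Standard License required.
Art. VI. offers live music; years in business 9 ≥ 6; sells firearms or ammunition → Live Entertainment Registration required.
Art. VII. years in business 9 ≤ 21; sells firearms or ammunition → New Business Certificate required.
Art. VIII. sells firearms or ammunition; years in business 9 > 6; does not offer tattoo or body-art services → Trade License not required.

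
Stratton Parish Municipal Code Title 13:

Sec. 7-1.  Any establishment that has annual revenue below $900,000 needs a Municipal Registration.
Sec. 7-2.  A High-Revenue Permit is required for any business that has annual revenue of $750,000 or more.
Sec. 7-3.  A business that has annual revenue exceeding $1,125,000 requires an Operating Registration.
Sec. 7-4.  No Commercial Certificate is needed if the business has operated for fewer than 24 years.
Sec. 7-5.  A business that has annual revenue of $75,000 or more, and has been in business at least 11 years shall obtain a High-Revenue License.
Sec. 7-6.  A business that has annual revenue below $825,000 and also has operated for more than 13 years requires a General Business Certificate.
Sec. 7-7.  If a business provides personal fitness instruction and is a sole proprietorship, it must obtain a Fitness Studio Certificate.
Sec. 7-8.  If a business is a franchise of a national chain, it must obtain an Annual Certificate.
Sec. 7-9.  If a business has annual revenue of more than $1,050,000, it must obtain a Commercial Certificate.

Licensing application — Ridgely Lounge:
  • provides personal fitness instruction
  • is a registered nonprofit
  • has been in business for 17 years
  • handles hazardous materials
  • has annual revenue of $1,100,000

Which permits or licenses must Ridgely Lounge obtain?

Sec. 7-1. revenue $1,100,000 ≥ $900,000 → Municipal Registration not required.
Sec. 7-2. revenue $1,100,000 ≥ $750,000 → High-Revenue Permit required.
Sec. 7-3. revenue $1,100,000 ≤ $1,125,000 → Operating Registration not required.
Sec. 7-4. years in business 17 < 24 → exempt from Commercial Certificate.
Sec. 7-5. revenue $1,100,000 ≥ $75,000; years in business 17 ≥ 11 → High-Revenue License required.
Sec. 7-6. revenue $1,100,000 ≥ $825,000; years in business 17 > 13 → General Business Certificate not required.
Sec. 7-7. provides personal fitness instruction; is a registered nonprofit (not: is a sole proprietorship) → Fitness Studio Certificate not required.
Sec. 7-8. is a registered nonprofit (not: is a franchise of a national chain) → Annual Certificate not required.
Sec. 7-9. revenue $1,100,000 > $1,050,000 → Commercial Certificate required.

High-Revenue License, High-Revenue Permit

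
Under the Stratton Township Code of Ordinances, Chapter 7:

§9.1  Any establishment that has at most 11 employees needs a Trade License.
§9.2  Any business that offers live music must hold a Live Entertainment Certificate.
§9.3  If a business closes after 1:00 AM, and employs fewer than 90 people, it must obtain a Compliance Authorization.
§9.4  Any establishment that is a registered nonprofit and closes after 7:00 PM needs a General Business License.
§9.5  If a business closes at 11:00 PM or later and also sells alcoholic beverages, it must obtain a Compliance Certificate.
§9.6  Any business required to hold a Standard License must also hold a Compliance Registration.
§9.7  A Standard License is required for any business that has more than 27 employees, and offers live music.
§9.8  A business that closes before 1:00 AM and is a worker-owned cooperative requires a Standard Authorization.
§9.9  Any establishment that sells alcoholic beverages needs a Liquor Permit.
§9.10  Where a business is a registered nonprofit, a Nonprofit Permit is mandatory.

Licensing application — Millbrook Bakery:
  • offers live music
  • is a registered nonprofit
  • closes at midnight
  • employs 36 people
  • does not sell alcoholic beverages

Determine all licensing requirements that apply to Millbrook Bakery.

§9.1 employees 36 > 11 → Trade License not required.
§9.2 offers live music → Live Entertainment Certificate required.
§9.3 closes midnight, at/before 1:00 AM; employees 36 < 90 → Compliance Authorization not required.
§9.4 is a registered nonprofit; closes midnight, after 7:00 PM → General Business License required.
§9.5 closes midnight, after 11:00 PM; does not sell alcoholic beverages → Compliance Certificate not required.
§9.6 Standard License is required → Compliance Registration also required.
§9.7 employees 36 > 27; offers live music → Standard License required.
§9.8 closes midnight, at/before 1:00 AM; is a registered nonprofit (not: is a worker-owned cooperative) → Standard Authorization not required.
§9.9 does not sell alcoholic beverages → Liquor Permit not required.
§9.10 is a registered nonprofit → Nonprofit Permit required.

Compliance Registration, General Business License, Live Entertainment Certificate, Nonprofit Permit, Standard License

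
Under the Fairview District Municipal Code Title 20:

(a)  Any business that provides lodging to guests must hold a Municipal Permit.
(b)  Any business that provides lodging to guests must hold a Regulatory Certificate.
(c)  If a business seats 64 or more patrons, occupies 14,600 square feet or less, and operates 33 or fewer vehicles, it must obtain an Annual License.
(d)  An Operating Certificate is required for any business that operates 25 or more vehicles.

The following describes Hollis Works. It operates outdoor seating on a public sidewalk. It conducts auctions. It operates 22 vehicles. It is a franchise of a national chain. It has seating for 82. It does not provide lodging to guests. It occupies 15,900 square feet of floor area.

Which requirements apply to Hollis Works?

(a) does not provide lodging to guests → Municipal Permit not required.
(b) does not provide lodging to guests → Regulatory Certificate not required.
(c) seating 82 ≥ 64; floor area 15,900 square feet > 14,600 square feet; vehicles 22 ≤ 33 → Annual License not required.
(d) vehicles 22 < 25 → Operating Certificate not required.

None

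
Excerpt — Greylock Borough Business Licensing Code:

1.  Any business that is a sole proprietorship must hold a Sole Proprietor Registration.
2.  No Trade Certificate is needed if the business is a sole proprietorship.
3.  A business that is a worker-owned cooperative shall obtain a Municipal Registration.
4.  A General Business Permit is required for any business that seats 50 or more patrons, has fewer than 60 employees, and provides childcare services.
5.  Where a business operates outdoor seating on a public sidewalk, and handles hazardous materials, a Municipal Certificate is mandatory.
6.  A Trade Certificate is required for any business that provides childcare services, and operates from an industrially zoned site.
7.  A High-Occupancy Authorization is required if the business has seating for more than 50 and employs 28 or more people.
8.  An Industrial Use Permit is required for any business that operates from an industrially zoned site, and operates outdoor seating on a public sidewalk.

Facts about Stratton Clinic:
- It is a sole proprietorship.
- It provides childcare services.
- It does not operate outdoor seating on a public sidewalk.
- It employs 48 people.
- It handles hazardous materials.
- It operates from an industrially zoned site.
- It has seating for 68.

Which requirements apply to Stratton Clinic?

1. is a sole proprietorship → Sole Proprietor Registration required.
2. is a sole proprietorship → exempt from Trade Certificate.
3. is a sole proprietorship (not: is a worker-owned cooperative) → Municipal Registration not required.
4. seating 68 ≥ 50; employees 48 < 60; provides childcare services → General Business Permit required.
5. does not operate outdoor seating on a public sidewalk; handles hazardous materials → Municipal Certificate not required.
6. provides childcare services; operates from an industrially zoned site → Trade Certificate required.
7. seating 68 > 50; employees 48 ≥ 28 → High-Occupancy Authorization required.
8. operates from an industrially zoned site; does not operate outdoor seating on a public sidewalk → Industrial Use Permit not required.

General Business Permit, High-Occupancy Authorization, Sole Proprietor Registration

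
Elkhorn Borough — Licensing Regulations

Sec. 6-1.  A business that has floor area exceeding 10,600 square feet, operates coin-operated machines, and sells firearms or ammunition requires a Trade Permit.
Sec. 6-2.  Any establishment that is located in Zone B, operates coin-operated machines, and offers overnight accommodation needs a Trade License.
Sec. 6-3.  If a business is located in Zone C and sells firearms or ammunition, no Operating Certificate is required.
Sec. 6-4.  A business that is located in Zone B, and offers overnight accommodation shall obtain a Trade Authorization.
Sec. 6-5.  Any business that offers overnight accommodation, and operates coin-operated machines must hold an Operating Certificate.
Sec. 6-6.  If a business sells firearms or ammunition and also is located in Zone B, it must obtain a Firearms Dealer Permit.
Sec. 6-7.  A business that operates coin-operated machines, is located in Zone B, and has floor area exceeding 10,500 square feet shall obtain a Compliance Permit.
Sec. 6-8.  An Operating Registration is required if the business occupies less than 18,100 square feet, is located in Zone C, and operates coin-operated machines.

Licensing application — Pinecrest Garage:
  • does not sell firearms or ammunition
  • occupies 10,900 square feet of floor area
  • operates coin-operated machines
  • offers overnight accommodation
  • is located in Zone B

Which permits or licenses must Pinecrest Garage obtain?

Sec. 6-1. floor area 10,900 square feet > 10,600 square feet; operates coin-operated machines; does not sell firearms or ammunition → Trade Permit not required.
Sec. 6-2. is located in Zone B; operates coin-operated machines; offers overnight accommodation → Trade License required.
Sec. 6-3. is located in Zone B (not: is located in Zone C); does not sell firearms or ammunition → Operating Certificate exemption does not apply.
Sec. 6-4. is located in Zone B; offers overnight accommodation → Trade Authorization required.
Sec. 6-5. offers overnight accommodation; operates coin-operated machines → Operating Certificate required.
Sec. 6-6. does not sell firearms or ammunition; is located in Zone B → Firearms Dealer Permit not required.
Sec. 6-7. operates coin-operated machines; is located in Zone B; floor area 10,900 square feet > 10,500 square feet → Compliance Permit required.
Sec. 6-8. floor area 10,900 square feet < 18,100 square feet; is located in Zone B (not: is located in Zone C); operates coin-operated machines → Operating Registration not required.

Compliance Permit, Operating Certificate, Trade Authorization, Trade License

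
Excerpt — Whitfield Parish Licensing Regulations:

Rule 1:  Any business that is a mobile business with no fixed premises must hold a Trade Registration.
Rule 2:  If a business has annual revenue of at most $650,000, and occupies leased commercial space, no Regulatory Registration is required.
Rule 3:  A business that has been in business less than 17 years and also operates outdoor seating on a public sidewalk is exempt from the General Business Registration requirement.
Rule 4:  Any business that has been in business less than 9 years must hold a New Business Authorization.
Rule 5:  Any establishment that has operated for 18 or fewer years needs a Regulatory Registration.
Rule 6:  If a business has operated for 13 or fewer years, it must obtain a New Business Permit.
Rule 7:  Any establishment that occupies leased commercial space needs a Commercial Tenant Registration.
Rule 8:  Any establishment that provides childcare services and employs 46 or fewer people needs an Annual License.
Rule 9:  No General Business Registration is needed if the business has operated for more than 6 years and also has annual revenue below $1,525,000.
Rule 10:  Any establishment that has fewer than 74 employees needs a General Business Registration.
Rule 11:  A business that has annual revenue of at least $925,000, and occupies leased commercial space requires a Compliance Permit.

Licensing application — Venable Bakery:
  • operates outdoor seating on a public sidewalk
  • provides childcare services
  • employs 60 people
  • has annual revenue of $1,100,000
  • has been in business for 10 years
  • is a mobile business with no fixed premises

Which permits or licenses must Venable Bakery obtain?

New Business Permit, Regulatory Registration, Trade Registration

Rule 1: is a mobile business with no fixed premises → Trade Registration required.
Rule 2: revenue $1,100,000 > $650,000; is a mobile business with no fixed premises (not: occupies leased commercial space) → Regulatory Registration exemption does not apply.
Rule 3: years in business 10 < 17; operates outdoor seating on a public sidewalk → exempt from General Business Registration.
Rule 4: years in business 10 ≥ 9 → New Business Authorization not required.
Rule 5: years in business 10 ≤ 18 → Regulatory Registration required.
Rule 6: years in business 10 ≤ 13 → New Business Permit required.
Rule 7: is a mobile business with no fixed premises (not: occupies leased commercial space) → Commercial Tenant Registration not required.
Rule 8: provides childcare services; employees 60 > 46 → Annual License not required.
Rule 9: years in business 10 > 6; revenue $1,100,000 < $1,525,000 → exempt from General Business Registration.
Rule 10: employees 60 < 74 → General Business Registration required.
Rule 11: revenue $1,100,000 ≥ $925,000; is a mobile business with no fixed premises (not: occupies leased commercial space) → Compliance Permit not required.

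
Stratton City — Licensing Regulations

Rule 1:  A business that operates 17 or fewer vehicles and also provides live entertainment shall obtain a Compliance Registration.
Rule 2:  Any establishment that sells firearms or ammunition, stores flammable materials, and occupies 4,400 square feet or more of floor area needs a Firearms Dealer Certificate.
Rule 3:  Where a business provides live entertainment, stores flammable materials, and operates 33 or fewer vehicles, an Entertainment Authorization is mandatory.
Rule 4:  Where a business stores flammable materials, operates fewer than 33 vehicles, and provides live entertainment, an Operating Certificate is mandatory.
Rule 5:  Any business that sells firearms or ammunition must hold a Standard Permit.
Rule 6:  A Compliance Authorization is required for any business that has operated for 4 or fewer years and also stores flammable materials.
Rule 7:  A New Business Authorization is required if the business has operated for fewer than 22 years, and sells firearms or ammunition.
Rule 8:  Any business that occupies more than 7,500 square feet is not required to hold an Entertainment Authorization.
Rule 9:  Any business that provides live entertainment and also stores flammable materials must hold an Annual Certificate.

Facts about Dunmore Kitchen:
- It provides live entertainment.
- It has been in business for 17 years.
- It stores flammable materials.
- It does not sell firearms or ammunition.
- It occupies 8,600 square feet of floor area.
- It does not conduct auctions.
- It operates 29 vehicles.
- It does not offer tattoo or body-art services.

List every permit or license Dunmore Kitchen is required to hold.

Rule 1: vehicles 29 > 17; provides live entertainment → Compliance Registration not required.
Rule 2: does not sell firearms or ammunition; stores flammable materials; floor area 8,600 square feet ≥ 4,400 square feet → Firearms Dealer Certificate not required.
Rule 3: provides live entertainment; stores flammable materials; vehicles 29 ≤ 33 → Entertainment Authorization required.
Rule 4: stores flammable materials; vehicles 29 < 33; provides live entertainment → Operating Certificate required.
Rule 5: does not sell firearms or ammunition → Standard Permit not required.
Rule 6: years in business 17 > 4; stores flammable materials → Compliance Authorization not required.
Rule 7: years in business 17 < 22; does not sell firearms or ammunition → New Business Authorization not required.
Rule 8: floor area 8,600 square feet > 7,500 square feet → exempt from Entertainment Authorization.
Rule 9: provides live entertainment; stores flammable materials → Annual Certificate required.

Annual Certificate, Operating Certificate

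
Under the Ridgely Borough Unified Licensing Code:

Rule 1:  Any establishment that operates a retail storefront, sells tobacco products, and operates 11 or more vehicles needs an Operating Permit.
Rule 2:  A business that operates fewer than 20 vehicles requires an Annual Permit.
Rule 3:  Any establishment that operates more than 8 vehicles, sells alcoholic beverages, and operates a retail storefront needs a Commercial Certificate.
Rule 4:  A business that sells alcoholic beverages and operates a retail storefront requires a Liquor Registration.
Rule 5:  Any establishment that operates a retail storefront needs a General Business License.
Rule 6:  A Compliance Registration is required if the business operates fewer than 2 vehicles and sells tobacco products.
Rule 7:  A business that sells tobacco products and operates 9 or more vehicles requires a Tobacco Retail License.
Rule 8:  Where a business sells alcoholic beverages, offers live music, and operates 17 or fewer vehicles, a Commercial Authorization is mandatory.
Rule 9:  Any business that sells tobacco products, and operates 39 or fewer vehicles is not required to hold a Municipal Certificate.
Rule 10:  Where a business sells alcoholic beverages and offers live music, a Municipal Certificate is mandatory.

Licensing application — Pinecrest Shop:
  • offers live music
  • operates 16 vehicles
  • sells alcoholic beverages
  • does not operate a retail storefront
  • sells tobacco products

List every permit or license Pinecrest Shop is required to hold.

Rule 1: does not operate a retail storefront; sells tobacco products; vehicles 16 ≥ 11 → Operating Permit not required.
Rule 2: vehicles 16 < 20 → Annual Permit required.
Rule 3: vehicles 16 > 8; sells alcoholic beverages; does not operate a retail storefront → Commercial Certificate not required.
Rule 4: sells alcoholic beverages; does not operate a retail storefront → Liquor Registration not required.
Rule 5: does not operate a retail storefront → General Business License not required.
Rule 6: vehicles 16 ≥ 2; sells tobacco products → Compliance Registration not required.
Rule 7: sells tobacco products; vehicles 16 ≥ 9 → Tobacco Retail License required.
Rule 8: sells alcoholic beverages; offers live music; vehicles 16 ≤ 17 → Commercial Authorization required.
Rule 9: sells tobacco products; vehicles 16 ≤ 39 → exempt from Municipal Certificate.
Rule 10: sells alcoholic beverages; offers live music → Municipal Certificate required.

Annual Permit, Commercial Authorization, Tobacco Retail License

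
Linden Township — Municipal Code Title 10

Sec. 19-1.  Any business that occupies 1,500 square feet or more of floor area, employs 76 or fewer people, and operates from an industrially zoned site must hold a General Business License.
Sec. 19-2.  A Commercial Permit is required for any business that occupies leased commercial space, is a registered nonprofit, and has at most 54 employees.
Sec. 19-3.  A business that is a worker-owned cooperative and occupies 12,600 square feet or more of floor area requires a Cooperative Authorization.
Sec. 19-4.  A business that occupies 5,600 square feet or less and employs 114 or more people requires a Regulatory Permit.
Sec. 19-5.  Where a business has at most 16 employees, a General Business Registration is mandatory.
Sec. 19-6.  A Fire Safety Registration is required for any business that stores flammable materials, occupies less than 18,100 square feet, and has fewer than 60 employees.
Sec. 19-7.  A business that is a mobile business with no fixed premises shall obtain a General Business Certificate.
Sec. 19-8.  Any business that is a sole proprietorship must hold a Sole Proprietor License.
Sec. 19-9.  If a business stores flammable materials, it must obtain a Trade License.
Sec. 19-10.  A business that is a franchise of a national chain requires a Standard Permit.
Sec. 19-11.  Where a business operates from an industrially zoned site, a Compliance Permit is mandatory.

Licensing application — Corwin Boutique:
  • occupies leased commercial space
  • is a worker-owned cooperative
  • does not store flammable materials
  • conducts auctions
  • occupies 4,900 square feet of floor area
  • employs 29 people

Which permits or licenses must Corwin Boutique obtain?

Sec. 19-1. floor area 4,900 square feet ≥ 1,500 square feet; employees 29 ≤ 76; occupies leased commercial space (not: operates from an industrially zoned site) → General Business License not required.
Sec. 19-2. occupies leased commercial space; is a worker-owned cooperative (not: is a registered nonprofit); employees 29 ≤ 54 → Commercial Permit not required.
Sec. 19-3. is a worker-owned cooperative; floor area 4,900 square feet < 12,600 square feet → Cooperative Authorization not required.
Sec. 19-4. floor area 4,900 square feet ≤ 5,600 square feet; employees 29 < 114 → Regulatory Permit not required.
Sec. 19-5. employees 29 > 16 → General Business Registration not required.
Sec. 19-6. does not store flammable materials; floor area 4,900 square feet < 18,100 square feet; employees 29 < 60 → Fire Safety Registration not required.
Sec. 19-7. occupies leased commercial space (not: is a mobile business with no fixed premises) → General Business Certificate not required.
Sec. 19-8. is a worker-owned cooperative (not: is a sole proprietorship) → Sole Proprietor License not required.
Sec. 19-9. does not store flammable materials → Trade License not required.
Sec. 19-10. is a worker-owned cooperative (not: is a franchise of a national chain) → Standard Permit not required.
Sec. 19-11. occupies leased commercial space (not: operates from an industrially zoned site) → Compliance Permit not required.

None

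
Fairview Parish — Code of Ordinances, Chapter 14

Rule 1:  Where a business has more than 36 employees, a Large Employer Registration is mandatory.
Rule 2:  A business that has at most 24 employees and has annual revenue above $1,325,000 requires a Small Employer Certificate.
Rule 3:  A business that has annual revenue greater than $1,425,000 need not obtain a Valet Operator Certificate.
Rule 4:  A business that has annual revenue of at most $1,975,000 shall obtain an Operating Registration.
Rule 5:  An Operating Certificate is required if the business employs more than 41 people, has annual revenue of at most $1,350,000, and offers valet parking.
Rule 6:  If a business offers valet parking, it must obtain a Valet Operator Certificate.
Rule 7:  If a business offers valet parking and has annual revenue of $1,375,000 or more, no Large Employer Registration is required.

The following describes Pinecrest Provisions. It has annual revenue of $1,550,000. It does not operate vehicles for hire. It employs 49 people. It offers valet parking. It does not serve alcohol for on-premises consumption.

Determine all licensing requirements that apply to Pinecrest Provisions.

Operating Registration

Rule 1: employees 49 > 36 → Large Employer Registration required.
Rule 2: employees 49 > 24; revenue $1,550,000 > $1,325,000 → Small Employer Certificate not required.
Rule 3: revenue $1,550,000 > $1,425,000 → exempt from Valet Operator Certificate.
Rule 4: revenue $1,550,000 ≤ $1,975,000 → Operating Registration required.
Rule 5: employees 49 > 41; revenue $1,550,000 > $1,350,000; offers valet parking → Operating Certificate not required.
Rule 6: offers valet parking → Valet Operator Certificate required.
Rule 7: offers valet parking; revenue $1,550,000 ≥ $1,375,000 → exempt from Large Employer Registration.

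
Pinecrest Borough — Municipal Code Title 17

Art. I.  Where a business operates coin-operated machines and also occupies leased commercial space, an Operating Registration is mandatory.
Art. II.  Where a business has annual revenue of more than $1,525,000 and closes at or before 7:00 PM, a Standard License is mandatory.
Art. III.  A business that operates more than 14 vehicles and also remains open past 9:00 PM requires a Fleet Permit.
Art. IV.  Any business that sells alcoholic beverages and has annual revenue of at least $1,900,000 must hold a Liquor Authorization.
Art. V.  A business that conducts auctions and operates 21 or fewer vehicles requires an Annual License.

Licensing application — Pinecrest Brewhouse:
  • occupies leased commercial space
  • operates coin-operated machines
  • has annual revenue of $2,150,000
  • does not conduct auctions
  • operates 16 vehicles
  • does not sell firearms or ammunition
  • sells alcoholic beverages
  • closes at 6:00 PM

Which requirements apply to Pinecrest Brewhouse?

Liquor Authorization, Operating Registration, Standard License

Art. I. operates coin-operated machines; occupies leased commercial space → Operating Registration required.
Art. II. revenue $2,150,000 > $1,525,000; closes 6:00 PM, at/before 7:00 PM → Standard License required.
Art. III. vehicles 16 > 14; closes 6:00 PM, at/before 9:00 PM → Fleet Permit not required.
Art. IV. sells alcoholic beverages; revenue $2,150,000 ≥ $1,900,000 → Liquor Authorization required.
Art. V. does not conduct auctions; vehicles 16 ≤ 21 → Annual License not required.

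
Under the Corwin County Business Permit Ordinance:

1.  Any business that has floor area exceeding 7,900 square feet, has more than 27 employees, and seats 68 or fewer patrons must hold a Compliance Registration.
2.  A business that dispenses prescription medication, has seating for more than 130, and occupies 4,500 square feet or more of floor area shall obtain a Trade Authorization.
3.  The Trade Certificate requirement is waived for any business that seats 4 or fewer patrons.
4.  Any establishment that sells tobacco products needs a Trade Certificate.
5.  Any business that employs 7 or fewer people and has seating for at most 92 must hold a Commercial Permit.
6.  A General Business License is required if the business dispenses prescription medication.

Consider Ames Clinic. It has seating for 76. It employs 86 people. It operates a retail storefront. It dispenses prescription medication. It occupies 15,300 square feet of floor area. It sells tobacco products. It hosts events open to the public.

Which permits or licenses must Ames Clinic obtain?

1. floor area 15,300 square feet > 7,900 square feet; employees 86 > 27; seating 76 > 68 → Compliance Registration not required.
2. dispenses prescription medication; seating 76 ≤ 130; floor area 15,300 square feet ≥ 4,500 square feet → Trade Authorization not required.
3. seating 76 > 4 → Trade Certificate exemption does not apply.
4. sells tobacco products → Trade Certificate required.
5. employees 86 > 7; seating 76 ≤ 92 → Commercial Permit not required.
6. dispenses prescription medication → General Business License required.

General Business License, Trade Certificate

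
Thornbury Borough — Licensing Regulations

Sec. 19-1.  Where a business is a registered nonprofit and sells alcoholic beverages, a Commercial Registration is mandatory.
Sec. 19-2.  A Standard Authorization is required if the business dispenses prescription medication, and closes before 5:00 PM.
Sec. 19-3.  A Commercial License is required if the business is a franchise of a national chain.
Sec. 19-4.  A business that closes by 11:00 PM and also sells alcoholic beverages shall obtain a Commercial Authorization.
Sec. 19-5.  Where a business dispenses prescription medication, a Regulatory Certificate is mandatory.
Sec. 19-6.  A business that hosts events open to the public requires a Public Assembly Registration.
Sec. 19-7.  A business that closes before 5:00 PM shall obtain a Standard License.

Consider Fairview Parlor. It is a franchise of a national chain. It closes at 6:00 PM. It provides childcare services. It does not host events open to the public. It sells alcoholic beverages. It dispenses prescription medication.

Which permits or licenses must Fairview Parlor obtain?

Sec. 19-1. is a franchise of a national chain (not: is a registered nonprofit); sells alcoholic beverages → Commercial Registration not required.
Sec. 19-2. dispenses prescription medication; closes 6:00 PM, after 5:00 PM → Standard Authorization not required.
Sec. 19-3. is a franchise of a national chain → Commercial License required.
Sec. 19-4. closes 6:00 PM, at/before 11:00 PM; sells alcoholic beverages → Commercial Authorization required.
Sec. 19-5. dispenses prescription medication → Regulatory Certificate required.
Sec. 19-6. does not host events open to the public → Public Assembly Registration not required.
Sec. 19-7. closes 6:00 PM, after 5:00 PM → Standard License not required.

Commercial Authorization, Commercial License, Regulatory Certificate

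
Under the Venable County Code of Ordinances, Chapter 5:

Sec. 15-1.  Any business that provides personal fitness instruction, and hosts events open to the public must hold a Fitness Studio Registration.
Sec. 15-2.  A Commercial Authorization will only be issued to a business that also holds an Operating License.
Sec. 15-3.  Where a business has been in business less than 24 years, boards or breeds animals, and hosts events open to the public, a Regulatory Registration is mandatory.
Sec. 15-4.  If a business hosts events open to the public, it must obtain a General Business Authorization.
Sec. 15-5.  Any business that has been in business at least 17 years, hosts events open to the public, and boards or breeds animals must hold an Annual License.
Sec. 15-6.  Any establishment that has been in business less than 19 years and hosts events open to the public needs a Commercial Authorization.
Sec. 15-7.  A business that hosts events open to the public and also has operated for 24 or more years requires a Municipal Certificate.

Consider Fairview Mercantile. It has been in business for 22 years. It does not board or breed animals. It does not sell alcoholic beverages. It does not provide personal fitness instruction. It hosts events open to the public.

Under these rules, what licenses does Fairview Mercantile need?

General Business Authorization

Sec. 15-1. does not provide personal fitness instruction; hosts events open to the public → Fitness Studio Registration not required.
Sec. 15-2. Commercial Authorization is not required → no effect.
Sec. 15-3. years in business 22 < 24; does not board or breed animals; hosts events open to the public → Regulatory Registration not required.
Sec. 15-4. hosts events open to the public → General Business Authorization required.
Sec. 15-5. years in business 22 ≥ 17; hosts events open to the public; does not board or breed animals → Annual License not required.
Sec. 15-6. years in business 22 ≥ 19; hosts events open to the public → Commercial Authorization not required.
Sec. 15-7. hosts events open to the public; years in business 22 < 24 → Municipal Certificate not required.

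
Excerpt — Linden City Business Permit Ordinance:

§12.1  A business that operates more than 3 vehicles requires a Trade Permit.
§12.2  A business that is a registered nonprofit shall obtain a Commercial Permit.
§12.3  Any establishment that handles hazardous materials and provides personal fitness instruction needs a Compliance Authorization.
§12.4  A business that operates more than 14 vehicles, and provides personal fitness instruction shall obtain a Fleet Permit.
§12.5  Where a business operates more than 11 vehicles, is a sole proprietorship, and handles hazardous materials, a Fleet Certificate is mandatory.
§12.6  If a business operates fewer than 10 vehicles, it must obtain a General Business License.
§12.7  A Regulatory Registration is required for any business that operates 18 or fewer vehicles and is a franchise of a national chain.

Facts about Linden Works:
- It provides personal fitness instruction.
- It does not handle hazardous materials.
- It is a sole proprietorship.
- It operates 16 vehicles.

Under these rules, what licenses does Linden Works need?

Fleet Permit, Trade Permit

§12.1 vehicles 16 > 3 → Trade Permit required.
§12.2 is a sole proprietorship (not: is a registered nonprofit) → Commercial Permit not required.
§12.3 does not handle hazardous materials; provides personal fitness instruction → Compliance Authorization not required.
§12.4 vehicles 16 > 14; provides personal fitness instruction → Fleet Permit required.
§12.5 vehicles 16 > 11; is a sole proprietorship; does not handle hazardous materials → Fleet Certificate not required.
§12.6 vehicles 16 ≥ 10 → General Business License not required.
§12.7 vehicles 16 ≤ 18; is a sole proprietorship (not: is a franchise of a national chain) → Regulatory Registration not required.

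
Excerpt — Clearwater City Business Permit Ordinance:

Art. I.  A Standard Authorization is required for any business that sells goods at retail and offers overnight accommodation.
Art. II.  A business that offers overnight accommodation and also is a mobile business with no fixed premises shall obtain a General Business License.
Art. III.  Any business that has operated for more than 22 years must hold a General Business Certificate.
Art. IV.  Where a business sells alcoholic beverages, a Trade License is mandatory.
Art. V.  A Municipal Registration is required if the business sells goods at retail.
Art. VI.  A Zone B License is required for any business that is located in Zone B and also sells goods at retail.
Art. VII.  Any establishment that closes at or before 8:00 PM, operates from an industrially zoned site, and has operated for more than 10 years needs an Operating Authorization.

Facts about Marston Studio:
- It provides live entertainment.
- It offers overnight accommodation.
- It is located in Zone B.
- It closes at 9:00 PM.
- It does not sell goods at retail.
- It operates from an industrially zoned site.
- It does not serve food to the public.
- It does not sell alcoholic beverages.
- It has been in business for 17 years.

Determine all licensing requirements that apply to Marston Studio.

None

Art. I. does not sell goods at retail; offers overnight accommodation → Standard Authorization not required.
Art. II. offers overnight accommodation; operates from an industrially zoned site (not: is a mobile business with no fixed premises) → General Business License not required.
Art. III. years in business 17 ≤ 22 → General Business Certificate not required.
Art. IV. does not sell alcoholic beverages → Trade License not required.
Art. V. does not sell goods at retail → Municipal Registration not required.
Art. VI. is located in Zone B; does not sell goods at retail → Zone B License not required.
Art. VII. closes 9:00 PM, after 8:00 PM; operates from an industrially zoned site; years in business 17 > 10 → Operating Authorization not required.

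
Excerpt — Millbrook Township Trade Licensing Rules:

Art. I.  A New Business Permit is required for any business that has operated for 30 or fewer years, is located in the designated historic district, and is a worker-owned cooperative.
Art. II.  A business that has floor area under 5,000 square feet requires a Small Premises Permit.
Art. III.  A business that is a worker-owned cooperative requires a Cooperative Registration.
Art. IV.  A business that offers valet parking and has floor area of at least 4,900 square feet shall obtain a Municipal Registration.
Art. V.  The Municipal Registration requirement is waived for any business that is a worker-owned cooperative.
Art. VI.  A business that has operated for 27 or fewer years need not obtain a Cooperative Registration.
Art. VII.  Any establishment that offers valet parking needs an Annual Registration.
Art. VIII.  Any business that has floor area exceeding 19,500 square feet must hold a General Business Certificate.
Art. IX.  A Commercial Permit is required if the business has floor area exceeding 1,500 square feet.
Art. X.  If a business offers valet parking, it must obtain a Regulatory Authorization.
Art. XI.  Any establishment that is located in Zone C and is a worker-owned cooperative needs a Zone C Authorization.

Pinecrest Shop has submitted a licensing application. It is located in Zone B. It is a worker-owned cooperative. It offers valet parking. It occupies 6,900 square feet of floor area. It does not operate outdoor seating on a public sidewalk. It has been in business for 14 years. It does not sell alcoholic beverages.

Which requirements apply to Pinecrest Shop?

Art. I. years in business 14 ≤ 30; is located in Zone B (not: is located in the designated historic district); is a worker-owned cooperative → New Business Permit not required.
Art. II. floor area 6,900 square feet ≥ 5,000 square feet → Small Premises Permit not required.
Art. III. is a worker-owned cooperative → Cooperative Registration required.
Art. IV. offers valet parking; floor area 6,900 square feet ≥ 4,900 square feet → Municipal Registration required.
Art. V. is a worker-owned cooperative → exempt from Municipal Registration.
Art. VI. years in business 14 ≤ 27 → exempt from Cooperative Registration.
Art. VII. offers valet parking → Annual Registration required.
Art. VIII. floor area 6,900 square feet ≤ 19,500 square feet → General Business Certificate not required.
Art. IX. floor area 6,900 square feet > 1,500 square feet → Commercial Permit required.
Art. X. offers valet parking → Regulatory Authorization required.
Art. XI. is located in Zone B (not: is located in Zone C); is a worker-owned cooperative → Zone C Authorization not required.

Annual Registration, Commercial Permit, Regulatory Authorization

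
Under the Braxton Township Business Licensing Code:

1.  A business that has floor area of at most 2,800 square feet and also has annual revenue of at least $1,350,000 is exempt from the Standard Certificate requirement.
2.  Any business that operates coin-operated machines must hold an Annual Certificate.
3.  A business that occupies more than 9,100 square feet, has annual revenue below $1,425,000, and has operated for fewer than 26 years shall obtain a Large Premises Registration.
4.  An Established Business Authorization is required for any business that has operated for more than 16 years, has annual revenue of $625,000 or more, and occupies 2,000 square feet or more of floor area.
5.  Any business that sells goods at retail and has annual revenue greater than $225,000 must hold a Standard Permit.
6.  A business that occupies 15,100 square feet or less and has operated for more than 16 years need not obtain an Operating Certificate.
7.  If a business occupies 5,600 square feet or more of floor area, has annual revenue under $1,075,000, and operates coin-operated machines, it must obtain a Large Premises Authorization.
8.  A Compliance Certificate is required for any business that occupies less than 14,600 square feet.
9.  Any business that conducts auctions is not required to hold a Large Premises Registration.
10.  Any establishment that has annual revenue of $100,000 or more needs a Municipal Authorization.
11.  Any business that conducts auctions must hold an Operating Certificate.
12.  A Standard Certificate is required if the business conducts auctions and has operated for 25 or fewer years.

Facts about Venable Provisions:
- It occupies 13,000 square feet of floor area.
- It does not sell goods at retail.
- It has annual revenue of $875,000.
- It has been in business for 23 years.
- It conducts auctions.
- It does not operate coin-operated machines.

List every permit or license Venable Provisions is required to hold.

1. floor area 13,000 square feet > 2,800 square feet; revenue $875,000 < $1,350,000 → Standard Certificate exemption does not apply.
2. does not operate coin-operated machines → Annual Certificate not required.
3. floor area 13,000 square feet > 9,100 square feet; revenue $875,000 < $1,425,000; years in business 23 < 26 → Large Premises Registration required.
4. years in business 23 > 16; revenue $875,000 ≥ $625,000; floor area 13,000 square feet ≥ 2,000 square feet → Established Business Authorization required.
5. does not sell goods at retail; revenue $875,000 > $225,000 → Standard Permit not required.
6. floor area 13,000 square feet ≤ 15,100 square feet; years in business 23 > 16 → exempt from Operating Certificate.
7. floor area 13,000 square feet ≥ 5,600 square feet; revenue $875,000 < $1,075,000; does not operate coin-operated machines → Large Premises Authorization not required.
8. floor area 13,000 square feet < 14,600 square feet → Compliance Certificate required.
9. conducts auctions → exempt from Large Premises Registration.
10. revenue $875,000 ≥ $100,000 → Municipal Authorization required.
11. conducts auctions → Operating Certificate required.
12. conducts auctions; years in business 23 ≤ 25 → Standard Certificate required.

Compliance Certificate, Established Business Authorization, Municipal Authorization, Standard Certificate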